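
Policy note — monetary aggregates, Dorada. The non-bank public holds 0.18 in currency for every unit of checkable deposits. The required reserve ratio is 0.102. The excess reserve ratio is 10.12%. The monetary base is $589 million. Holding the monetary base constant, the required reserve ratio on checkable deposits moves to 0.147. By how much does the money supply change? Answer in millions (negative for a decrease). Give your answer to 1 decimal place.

Initially m₁ = (1 + 0.18) / (0.102 + 0.1012 + 0.18) ≈ 3.07933, so M₁ = 3.07933 × 589 ≈ 1813.7254 million.
After the change m₂ = (1 + 0.18) / (0.147 + 0.1012 + 0.18) ≈ 2.75572, so M₂ = 2.75572 × 589 ≈ 1623.1191 million.
ΔM = M₂ − M₁ = 1623.1191 − 1813.7254 = -190.6063 million.

-190.6 million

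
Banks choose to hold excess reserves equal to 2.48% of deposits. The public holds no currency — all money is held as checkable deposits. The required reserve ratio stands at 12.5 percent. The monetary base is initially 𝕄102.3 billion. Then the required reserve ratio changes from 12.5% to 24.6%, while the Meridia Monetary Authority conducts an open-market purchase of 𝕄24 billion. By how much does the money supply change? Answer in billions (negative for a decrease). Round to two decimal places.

-216.51 billion

Before: m₁ = 1 / (0.125 + 0.0248) ≈ 6.675567, MB₁ = 102.3, so M₁ = 6.675567 × 102.3 ≈ 682.9105 billion.
After: m₂ = 1 / (0.246 + 0.0248) ≈ 3.692762, MB₂ = 102.3 + 24 = 126.3, so M₂ = 3.692762 × 126.3 ≈ 466.3958 billion.
ΔM = M₂ − M₁ = 466.3958 − 682.9105 = -216.5147 billion.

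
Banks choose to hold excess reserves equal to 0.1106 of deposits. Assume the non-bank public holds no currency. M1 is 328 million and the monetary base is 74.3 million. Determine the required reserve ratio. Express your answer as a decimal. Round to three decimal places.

Using m = M/MB = 328/74.3 ≈ 4.414536. Since m = (1 + c)/(c + rr + e), the denominator satisfies c + rr + e = (1 + c)/m = (1 + 0) / 4.414536 ≈ 0.226524.
With c = 0 and e = 0.1106, the required reserve ratio is 0.226524 − 0 − 0.1106 = 0.115924.

0.116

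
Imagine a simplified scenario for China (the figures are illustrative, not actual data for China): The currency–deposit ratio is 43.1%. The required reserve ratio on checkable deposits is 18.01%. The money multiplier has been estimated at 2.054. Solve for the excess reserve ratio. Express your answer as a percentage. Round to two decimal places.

Using m = 2.054. Since m = (1 + c)/(c + rr + e), the denominator satisfies c + rr + e = (1 + c)/m = (1 + 0.431) / 2.054 ≈ 0.696689.
With c = 0.431 and rr = 0.1801, the excess reserve ratio is 0.696689 − 0.431 − 0.1801 = 0.085589.

8.56%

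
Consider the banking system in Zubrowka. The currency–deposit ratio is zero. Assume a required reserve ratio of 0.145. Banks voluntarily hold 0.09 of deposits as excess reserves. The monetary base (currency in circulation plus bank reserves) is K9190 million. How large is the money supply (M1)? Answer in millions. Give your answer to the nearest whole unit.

K39106 million

The money multiplier is m = 1 / (rr + e) = 1 / (0.145 + 0.09) ≈ 4.25532.
So M = m × MB = 4.25532 × 9190 = 39106.3908 million.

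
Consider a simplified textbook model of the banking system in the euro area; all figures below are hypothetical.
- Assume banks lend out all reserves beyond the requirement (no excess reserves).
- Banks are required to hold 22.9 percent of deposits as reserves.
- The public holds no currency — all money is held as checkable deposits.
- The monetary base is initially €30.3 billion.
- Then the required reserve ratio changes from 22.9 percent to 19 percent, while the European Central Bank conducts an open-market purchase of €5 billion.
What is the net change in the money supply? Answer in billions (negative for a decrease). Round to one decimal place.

€53.5 billion

Before: m₁ = 1 / (0.229) ≈ 4.3668, MB₁ = 30.3, so M₁ = 4.3668 × 30.3 ≈ 132.314 billion.
After: m₂ = 1 / (0.19) ≈ 5.2632, MB₂ = 30.3 + 5 = 35.3, so M₂ = 5.2632 × 35.3 ≈ 185.791 billion.
ΔM = M₂ − M₁ = 185.791 − 132.314 = 53.477 billion.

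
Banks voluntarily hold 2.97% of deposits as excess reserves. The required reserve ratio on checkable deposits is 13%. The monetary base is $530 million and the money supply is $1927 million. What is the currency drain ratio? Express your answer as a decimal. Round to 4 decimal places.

Using m = M/MB = 1927/530 ≈ 3.635849. From m = (1 + c)/(c + rr + e), rearranging gives 1 + c = m·(c + rr + e), so c·(1 − m) = m·(rr + e) − 1.
Hence c = [m·(rr + e) − 1]/(1 − m) = [3.635849 × (0.13 + 0.0297) − 1] / (1 − 3.635849) ≈ 0.159097.

0.1591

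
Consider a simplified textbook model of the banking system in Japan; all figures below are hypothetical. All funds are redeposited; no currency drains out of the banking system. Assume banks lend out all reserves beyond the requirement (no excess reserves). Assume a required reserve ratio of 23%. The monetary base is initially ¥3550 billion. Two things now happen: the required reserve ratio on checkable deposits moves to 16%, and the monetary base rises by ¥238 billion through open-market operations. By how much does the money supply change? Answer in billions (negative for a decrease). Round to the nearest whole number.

Before: m₁ = 1 / (0.23) ≈ 4.34783, MB₁ = 3550, so M₁ = 4.34783 × 3550 = 15434.7965 billion.
After: m₂ = 1 / (0.16) = 6.25, MB₂ = 3550 + 238 = 3788, so M₂ = 6.25 × 3788 = 23675 billion.
ΔM = M₂ − M₁ = 23675 − 15434.7965 = 8240.2035 billion.

¥8240 billion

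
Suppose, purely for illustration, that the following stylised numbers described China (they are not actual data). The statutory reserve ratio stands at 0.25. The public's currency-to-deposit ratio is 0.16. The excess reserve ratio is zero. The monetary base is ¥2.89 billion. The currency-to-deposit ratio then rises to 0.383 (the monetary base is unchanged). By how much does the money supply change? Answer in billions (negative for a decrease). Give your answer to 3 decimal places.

Initially m₁ = (1 + 0.16) / (0.25 + 0.16) ≈ 2.82927, so M₁ = 2.82927 × 2.89 ≈ 8.1766 billion.
After the change m₂ = (1 + 0.383) / (0.25 + 0.383) ≈ 2.18483, so M₂ = 2.18483 × 2.89 ≈ 6.3142 billion.
ΔM = M₂ − M₁ = 6.3142 − 8.1766 = -1.8624 billion.

-1.862 billion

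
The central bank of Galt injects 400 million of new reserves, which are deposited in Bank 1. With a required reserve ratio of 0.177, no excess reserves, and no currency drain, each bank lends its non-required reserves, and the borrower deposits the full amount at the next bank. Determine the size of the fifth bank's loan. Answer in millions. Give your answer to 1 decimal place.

Each bank lends a fraction (1 − rr) = 0.8230 of the deposit it receives, so Bank 5 receives 400·0.8230^4 and lends 400·0.8230^5 ≈ 151.0286 million.

151.0 million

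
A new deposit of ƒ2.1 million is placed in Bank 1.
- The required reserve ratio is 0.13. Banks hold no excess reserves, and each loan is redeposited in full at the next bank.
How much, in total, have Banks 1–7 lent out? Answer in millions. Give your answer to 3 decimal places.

ƒ8.752 million

Bank i lends (1 − rr)^i of the original deposit: Bank 1 lends 2.1·0.8700 = 1.8270, Bank 2 lends 2.1·0.8700² ≈ 1.5895, and so on.
Summing a geometric series: total = 2.1·[0.8700·(1 − 0.8700^7) / (1 − 0.8700)] ≈ 8.7520 million.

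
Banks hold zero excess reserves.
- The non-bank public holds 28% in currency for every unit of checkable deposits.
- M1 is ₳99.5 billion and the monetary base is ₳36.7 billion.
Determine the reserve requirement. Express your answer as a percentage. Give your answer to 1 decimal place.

Using m = M/MB = 99.5/36.7 ≈ 2.711172. Since m = (1 + c)/(c + rr + e), the denominator satisfies c + rr + e = (1 + c)/m = (1 + 0.28) / 2.711172 ≈ 0.472121.
With c = 0.28 and e = 0, the reserve requirement is 0.472121 − 0.28 − 0 = 0.192121.

19.2%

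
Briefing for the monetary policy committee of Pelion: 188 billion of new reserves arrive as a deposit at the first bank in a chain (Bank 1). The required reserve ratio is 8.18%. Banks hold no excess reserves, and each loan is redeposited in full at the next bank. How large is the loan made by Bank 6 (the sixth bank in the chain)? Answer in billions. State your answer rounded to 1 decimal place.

Each bank lends a fraction (1 − rr) = 0.9182 of the deposit it receives, so Bank 6 receives 188·0.9182^5 and lends 188·0.9182^6 ≈ 112.6631 billion.

112.7 billion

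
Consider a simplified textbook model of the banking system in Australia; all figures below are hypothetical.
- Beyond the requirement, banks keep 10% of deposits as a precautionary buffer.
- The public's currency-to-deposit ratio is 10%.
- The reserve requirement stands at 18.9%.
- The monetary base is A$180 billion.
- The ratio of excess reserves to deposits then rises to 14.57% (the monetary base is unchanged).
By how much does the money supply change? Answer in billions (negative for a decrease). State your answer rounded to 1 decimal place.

Initially m₁ = (1 + 0.1) / (0.189 + 0.1 + 0.1) ≈ 2.82776, so M₁ = 2.82776 × 180 = 508.9968 billion.
After the change m₂ = (1 + 0.1) / (0.189 + 0.1457 + 0.1) ≈ 2.53048, so M₂ = 2.53048 × 180 = 455.4864 billion.
ΔM = M₂ − M₁ = 455.4864 − 508.9968 = -53.5104 billion.

-53.5 billion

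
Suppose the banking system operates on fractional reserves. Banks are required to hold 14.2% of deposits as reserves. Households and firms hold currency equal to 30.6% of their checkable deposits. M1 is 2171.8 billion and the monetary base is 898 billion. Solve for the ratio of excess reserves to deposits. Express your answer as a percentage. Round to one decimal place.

9.2%

Using m = M/MB = 2171.8/898 ≈ 2.418486. Since m = (1 + c)/(c + rr + e), the denominator satisfies c + rr + e = (1 + c)/m = (1 + 0.306) / 2.418486 ≈ 0.540007.
With c = 0.306 and rr = 0.142, the ratio of excess reserves to deposits is 0.540007 − 0.306 − 0.142 = 0.092007.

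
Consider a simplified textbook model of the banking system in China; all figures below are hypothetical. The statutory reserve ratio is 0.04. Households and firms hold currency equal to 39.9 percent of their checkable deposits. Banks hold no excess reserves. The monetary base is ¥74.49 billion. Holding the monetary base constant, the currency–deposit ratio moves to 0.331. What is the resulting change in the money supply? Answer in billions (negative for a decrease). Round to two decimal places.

¥29.86 billion

Initially m₁ = (1 + 0.399) / (0.04 + 0.399) ≈ 3.18679, so M₁ = 3.18679 × 74.49 ≈ 237.384 billion.
After the change m₂ = (1 + 0.331) / (0.04 + 0.331) ≈ 3.58760, so M₂ = 3.58760 × 74.49 ≈ 267.2403 billion.
ΔM = M₂ − M₁ = 267.2403 − 237.384 = 29.8563 billion.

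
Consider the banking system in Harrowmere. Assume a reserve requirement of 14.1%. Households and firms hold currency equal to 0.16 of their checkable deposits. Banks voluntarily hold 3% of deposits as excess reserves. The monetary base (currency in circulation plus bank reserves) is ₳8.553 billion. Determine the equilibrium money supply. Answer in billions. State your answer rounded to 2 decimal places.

₳29.97 billion

The money multiplier is m = (1 + c) / (rr + e + c) = (1 + 0.16) / (0.141 + 0.03 + 0.16) ≈ 3.5045.
So M = m × MB = 3.5045 × 8.553 ≈ 29.974 billion.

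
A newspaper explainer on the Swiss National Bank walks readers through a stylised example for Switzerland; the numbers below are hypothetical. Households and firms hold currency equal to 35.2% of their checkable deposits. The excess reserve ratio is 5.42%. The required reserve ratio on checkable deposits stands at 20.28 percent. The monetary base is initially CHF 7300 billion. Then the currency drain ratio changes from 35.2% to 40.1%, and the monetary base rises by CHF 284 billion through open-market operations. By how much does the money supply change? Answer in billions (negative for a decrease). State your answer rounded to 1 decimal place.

-58.5 billion

Before: m₁ = (1 + 0.352) / (0.2028 + 0.0542 + 0.352) ≈ 2.220033, MB₁ = 7300, so M₁ = 2.220033 × 7300 = 16206.2409 billion.
After: m₂ = (1 + 0.401) / (0.2028 + 0.0542 + 0.401) ≈ 2.129179, MB₂ = 7300 + 284 = 7584, so M₂ = 2.129179 × 7584 ≈ 16147.6935 billion.
ΔM = M₂ − M₁ = 16147.6935 − 16206.2409 = -58.5474 billion.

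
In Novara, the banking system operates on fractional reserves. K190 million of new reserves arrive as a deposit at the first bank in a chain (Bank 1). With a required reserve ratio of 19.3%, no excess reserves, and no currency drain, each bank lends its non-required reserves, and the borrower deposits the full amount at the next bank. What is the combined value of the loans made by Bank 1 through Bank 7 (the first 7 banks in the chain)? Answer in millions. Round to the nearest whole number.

Bank i lends (1 − rr)^i of the original deposit: Bank 1 lends 190·0.8070 = 153.3300, Bank 2 lends 190·0.8070² ≈ 123.7373, and so on.
Summing a geometric series: total = 190·[0.8070·(1 − 0.8070^7) / (1 − 0.8070)] ≈ 617.3698 million.

K617 million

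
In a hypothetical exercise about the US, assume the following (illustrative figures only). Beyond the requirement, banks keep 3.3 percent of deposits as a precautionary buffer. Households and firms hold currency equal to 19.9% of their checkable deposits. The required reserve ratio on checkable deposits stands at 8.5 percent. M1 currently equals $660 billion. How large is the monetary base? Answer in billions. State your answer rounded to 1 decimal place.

The money multiplier is m = (1 + c) / (rr + e + c) = (1 + 0.199) / (0.085 + 0.033 + 0.199) ≈ 3.78233.
MB = M / m = 660 / 3.78233 ≈ 174.4956 billion.

$174.5 billion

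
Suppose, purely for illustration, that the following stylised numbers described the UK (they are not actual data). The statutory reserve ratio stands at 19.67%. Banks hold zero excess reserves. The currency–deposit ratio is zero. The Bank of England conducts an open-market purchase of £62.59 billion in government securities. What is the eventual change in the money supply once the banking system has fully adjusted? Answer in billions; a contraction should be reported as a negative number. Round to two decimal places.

£318.20 billion

The simple money multiplier is m = 1/rr = 1/0.1967 ≈ 5.08388.
An open-market purchase increases the monetary base by 62.59 billion, so ΔM = m × ΔMB = 5.08388 × 62.59 ≈ 318.2 billion.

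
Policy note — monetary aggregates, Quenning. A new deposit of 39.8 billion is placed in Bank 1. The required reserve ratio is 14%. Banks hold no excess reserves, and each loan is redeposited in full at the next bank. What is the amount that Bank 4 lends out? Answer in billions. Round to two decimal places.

21.77 billion

Each bank lends a fraction (1 − rr) = 0.8600 of the deposit it receives, so Bank 4 receives 39.8·0.8600^3 and lends 39.8·0.8600^4 ≈ 21.7709 billion.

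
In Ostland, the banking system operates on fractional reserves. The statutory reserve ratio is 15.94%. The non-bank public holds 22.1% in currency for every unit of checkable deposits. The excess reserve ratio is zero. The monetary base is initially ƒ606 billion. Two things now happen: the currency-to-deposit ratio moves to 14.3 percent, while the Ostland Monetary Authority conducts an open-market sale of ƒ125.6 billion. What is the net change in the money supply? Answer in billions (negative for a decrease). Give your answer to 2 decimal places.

Before: m₁ = (1 + 0.221) / (0.1594 + 0.221) ≈ 3.209779, MB₁ = 606, so M₁ = 3.209779 × 606 ≈ 1945.1261 billion.
After: m₂ = (1 + 0.143) / (0.1594 + 0.143) ≈ 3.779762, MB₂ = 606 − 125.6 = 480.4, so M₂ = 3.779762 × 480.4 ≈ 1815.7977 billion.
ΔM = M₂ − M₁ = 1815.7977 − 1945.1261 = -129.3284 billion.

-129.33 billion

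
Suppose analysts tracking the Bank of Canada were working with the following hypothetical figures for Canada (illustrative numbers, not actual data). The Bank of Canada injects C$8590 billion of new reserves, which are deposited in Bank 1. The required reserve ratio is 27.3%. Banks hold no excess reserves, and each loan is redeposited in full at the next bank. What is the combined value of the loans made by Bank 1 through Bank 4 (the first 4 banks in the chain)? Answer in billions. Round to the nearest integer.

C$16485 billion

Bank i lends (1 − rr)^i of the original deposit: Bank 1 lends 8590·0.7270 = 6244.9300, Bank 2 lends 8590·0.7270² ≈ 4540.0641, and so on.
Summing a geometric series: total = 8590·[0.7270·(1 − 0.7270^4) / (1 − 0.7270)] ≈ 16485.1763 billion.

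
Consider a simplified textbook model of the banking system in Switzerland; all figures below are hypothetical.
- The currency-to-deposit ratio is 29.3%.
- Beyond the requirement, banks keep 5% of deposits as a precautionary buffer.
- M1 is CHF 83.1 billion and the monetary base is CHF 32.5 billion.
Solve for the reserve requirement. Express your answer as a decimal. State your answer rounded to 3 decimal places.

0.163

Using m = M/MB = 83.1/32.5 ≈ 2.556923. Since m = (1 + c)/(c + rr + e), the denominator satisfies c + rr + e = (1 + c)/m = (1 + 0.293) / 2.556923 ≈ 0.505686.
With c = 0.293 and e = 0.05, the reserve requirement is 0.505686 − 0.293 − 0.05 = 0.162686.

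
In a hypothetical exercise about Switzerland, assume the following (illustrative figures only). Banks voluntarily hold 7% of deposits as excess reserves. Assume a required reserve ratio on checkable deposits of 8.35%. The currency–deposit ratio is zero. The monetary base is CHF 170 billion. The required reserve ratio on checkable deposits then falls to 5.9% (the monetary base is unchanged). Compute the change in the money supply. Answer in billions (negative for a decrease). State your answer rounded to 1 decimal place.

CHF 210.3 billion

Initially m₁ = 1 / (0.0835 + 0.07) ≈ 6.51466, so M₁ = 6.51466 × 170 = 1107.4922 billion.
After the change m₂ = 1 / (0.059 + 0.07) ≈ 7.75194, so M₂ = 7.75194 × 170 = 1317.8298 billion.
ΔM = M₂ − M₁ = 1317.8298 − 1107.4922 = 210.3376 billion.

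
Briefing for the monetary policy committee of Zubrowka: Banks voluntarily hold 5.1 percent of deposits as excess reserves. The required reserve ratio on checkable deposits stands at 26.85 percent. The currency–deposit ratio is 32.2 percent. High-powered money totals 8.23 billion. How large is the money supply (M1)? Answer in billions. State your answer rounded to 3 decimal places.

16.960 billion

The money multiplier is m = (1 + c) / (rr + e + c) = (1 + 0.322) / (0.2685 + 0.051 + 0.322) ≈ 2.06080.
So M = m × MB = 2.06080 × 8.23 ≈ 16.9604 billion.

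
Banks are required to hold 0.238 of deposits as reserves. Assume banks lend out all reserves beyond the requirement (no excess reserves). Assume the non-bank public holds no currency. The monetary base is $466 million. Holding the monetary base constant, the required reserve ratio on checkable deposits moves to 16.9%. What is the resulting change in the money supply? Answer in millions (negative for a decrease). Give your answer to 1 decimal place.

Initially m₁ = 1 / (0.238) ≈ 4.20168, so M₁ = 4.20168 × 466 ≈ 1957.9829 million.
After the change m₂ = 1 / (0.169) ≈ 5.91716, so M₂ = 5.91716 × 466 ≈ 2757.3966 million.
ΔM = M₂ − M₁ = 2757.3966 − 1957.9829 = 799.4137 million.

$799.4 million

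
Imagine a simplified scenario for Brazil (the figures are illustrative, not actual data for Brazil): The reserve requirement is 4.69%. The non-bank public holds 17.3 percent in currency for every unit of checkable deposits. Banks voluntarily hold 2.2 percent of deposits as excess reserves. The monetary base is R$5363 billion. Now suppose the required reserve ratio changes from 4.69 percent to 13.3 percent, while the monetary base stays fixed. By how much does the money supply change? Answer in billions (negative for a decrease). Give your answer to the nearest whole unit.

-6827 billion

Initially m₁ = (1 + 0.173) / (0.0469 + 0.022 + 0.173) ≈ 4.84911, so M₁ = 4.84911 × 5363 ≈ 26005.7769 billion.
After the change m₂ = (1 + 0.173) / (0.133 + 0.022 + 0.173) ≈ 3.57622, so M₂ = 3.57622 × 5363 ≈ 19179.2679 billion.
ΔM = M₂ − M₁ = 19179.2679 − 26005.7769 = -6826.509 billion.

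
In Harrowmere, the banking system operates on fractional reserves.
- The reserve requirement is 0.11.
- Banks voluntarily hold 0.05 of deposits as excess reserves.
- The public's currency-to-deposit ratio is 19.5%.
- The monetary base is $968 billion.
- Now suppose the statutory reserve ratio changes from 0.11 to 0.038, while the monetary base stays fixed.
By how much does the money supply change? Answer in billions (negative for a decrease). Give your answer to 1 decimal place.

$829.0 billion

Initially m₁ = (1 + 0.195) / (0.11 + 0.05 + 0.195) ≈ 3.36620, so M₁ = 3.36620 × 968 = 3258.4816 billion.
After the change m₂ = (1 + 0.195) / (0.038 + 0.05 + 0.195) ≈ 4.22261, so M₂ = 4.22261 × 968 ≈ 4087.4865 billion.
ΔM = M₂ − M₁ = 4087.4865 − 3258.4816 = 829.0049 billion.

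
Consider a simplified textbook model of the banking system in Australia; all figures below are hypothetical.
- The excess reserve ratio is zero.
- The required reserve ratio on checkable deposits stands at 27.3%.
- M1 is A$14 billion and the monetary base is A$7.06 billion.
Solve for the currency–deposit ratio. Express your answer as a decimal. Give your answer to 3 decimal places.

0.467

Using m = M/MB = 14/7.06 ≈ 1.983003. From m = (1 + c)/(c + rr + e), rearranging gives 1 + c = m·(c + rr + e), so c·(1 − m) = m·(rr + e) − 1.
Hence c = [m·(rr + e) − 1]/(1 − m) = [1.983003 × (0.273 + 0) − 1] / (1 − 1.983003) ≈ 0.466570.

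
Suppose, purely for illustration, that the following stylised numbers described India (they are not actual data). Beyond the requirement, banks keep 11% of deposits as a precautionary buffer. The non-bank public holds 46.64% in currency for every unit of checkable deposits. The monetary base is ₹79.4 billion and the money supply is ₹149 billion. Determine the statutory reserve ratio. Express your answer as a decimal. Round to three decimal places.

0.205

Using m = M/MB = 149/79.4 ≈ 1.876574. Since m = (1 + c)/(c + rr + e), the denominator satisfies c + rr + e = (1 + c)/m = (1 + 0.4664) / 1.876574 ≈ 0.781424.
With c = 0.4664 and e = 0.11, the statutory reserve ratio is 0.781424 − 0.4664 − 0.11 = 0.205024.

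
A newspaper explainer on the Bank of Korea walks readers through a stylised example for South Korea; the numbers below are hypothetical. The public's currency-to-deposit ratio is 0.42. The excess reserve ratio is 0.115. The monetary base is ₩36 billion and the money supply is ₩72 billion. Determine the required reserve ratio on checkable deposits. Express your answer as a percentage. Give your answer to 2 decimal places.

Using m = M/MB = 72/36 = 2.000000. Since m = (1 + c)/(c + rr + e), the denominator satisfies c + rr + e = (1 + c)/m = (1 + 0.42) / 2.000000 = 0.710000.
With c = 0.42 and e = 0.115, the required reserve ratio on checkable deposits is 0.710000 − 0.42 − 0.115 = 0.175.

17.50%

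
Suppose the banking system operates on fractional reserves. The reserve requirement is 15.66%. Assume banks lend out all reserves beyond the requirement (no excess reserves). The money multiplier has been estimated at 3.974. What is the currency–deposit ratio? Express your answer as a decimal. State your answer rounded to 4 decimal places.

0.1270

Using m = 3.974. From m = (1 + c)/(c + rr + e), rearranging gives 1 + c = m·(c + rr + e), so c·(1 − m) = m·(rr + e) − 1.
Hence c = [m·(rr + e) − 1]/(1 − m) = [3.974 × (0.1566 + 0) − 1] / (1 − 3.974) ≈ 0.126991.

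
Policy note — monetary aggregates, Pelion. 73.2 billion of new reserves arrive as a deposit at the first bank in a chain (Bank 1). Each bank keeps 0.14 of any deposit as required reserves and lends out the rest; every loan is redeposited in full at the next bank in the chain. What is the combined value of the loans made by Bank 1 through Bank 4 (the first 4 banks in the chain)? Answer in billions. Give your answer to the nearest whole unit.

204 billion

Bank i lends (1 − rr)^i of the original deposit: Bank 1 lends 73.2·0.8600 = 62.9520, Bank 2 lends 73.2·0.8600² ≈ 54.1387, and so on.
Summing a geometric series: total = 73.2·[0.8600·(1 − 0.8600^4) / (1 − 0.8600)] ≈ 203.6910 billion.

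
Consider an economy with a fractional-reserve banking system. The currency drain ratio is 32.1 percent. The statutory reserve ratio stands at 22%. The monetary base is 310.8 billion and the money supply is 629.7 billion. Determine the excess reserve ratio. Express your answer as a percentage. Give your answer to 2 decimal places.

Using m = M/MB = 629.7/310.8 ≈ 2.026062. Since m = (1 + c)/(c + rr + e), the denominator satisfies c + rr + e = (1 + c)/m = (1 + 0.321) / 2.026062 ≈ 0.652004.
With c = 0.321 and rr = 0.22, the excess reserve ratio is 0.652004 − 0.321 − 0.22 = 0.111004.

11.10%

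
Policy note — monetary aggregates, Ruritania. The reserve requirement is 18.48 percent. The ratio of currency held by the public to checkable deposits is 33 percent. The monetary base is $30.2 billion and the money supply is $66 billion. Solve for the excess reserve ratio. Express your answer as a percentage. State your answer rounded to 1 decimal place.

Using m = M/MB = 66/30.2 ≈ 2.185430. Since m = (1 + c)/(c + rr + e), the denominator satisfies c + rr + e = (1 + c)/m = (1 + 0.33) / 2.185430 ≈ 0.608576.
With c = 0.33 and rr = 0.1848, the excess reserve ratio is 0.608576 − 0.33 − 0.1848 = 0.093776.

9.4%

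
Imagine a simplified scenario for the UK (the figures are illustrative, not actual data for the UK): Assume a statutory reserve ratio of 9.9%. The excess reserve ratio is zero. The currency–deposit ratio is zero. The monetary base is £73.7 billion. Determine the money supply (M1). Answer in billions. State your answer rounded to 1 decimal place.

£744.4 billion

With no currency drain or excess reserves, the money multiplier is m = 1/rr = 1/0.099 ≈ 10.1010.
Money supply M = m × MB = 10.1010 × 73.7 = 744.4437 billion.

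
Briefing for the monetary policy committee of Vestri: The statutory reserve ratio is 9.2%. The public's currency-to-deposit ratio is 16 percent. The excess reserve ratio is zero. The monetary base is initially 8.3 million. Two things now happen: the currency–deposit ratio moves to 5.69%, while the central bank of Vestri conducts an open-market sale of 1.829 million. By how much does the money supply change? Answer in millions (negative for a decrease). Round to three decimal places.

7.725 million

Before: m₁ = (1 + 0.16) / (0.092 + 0.16) ≈ 4.60317, MB₁ = 8.3, so M₁ = 4.60317 × 8.3 ≈ 38.2063 million.
After: m₂ = (1 + 0.0569) / (0.092 + 0.0569) ≈ 7.09805, MB₂ = 8.3 − 1.829 = 6.471, so M₂ = 7.09805 × 6.471 ≈ 45.9315 million.
ΔM = M₂ − M₁ = 45.9315 − 38.2063 = 7.7252 million.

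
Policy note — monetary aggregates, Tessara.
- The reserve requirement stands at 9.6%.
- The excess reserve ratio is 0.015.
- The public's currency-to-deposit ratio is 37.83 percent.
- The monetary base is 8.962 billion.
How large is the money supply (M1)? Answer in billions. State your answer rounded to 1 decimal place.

The money multiplier is m = (1 + c) / (rr + e + c) = (1 + 0.3783) / (0.096 + 0.015 + 0.3783) ≈ 2.8169.
So M = m × MB = 2.8169 × 8.962 ≈ 25.2451 billion.

25.2 billion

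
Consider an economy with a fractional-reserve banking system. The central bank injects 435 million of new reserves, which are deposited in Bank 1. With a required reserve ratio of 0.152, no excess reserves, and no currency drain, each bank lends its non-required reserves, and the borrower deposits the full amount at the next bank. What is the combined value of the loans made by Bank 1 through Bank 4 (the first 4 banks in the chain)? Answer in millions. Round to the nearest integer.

1172 million

Bank i lends (1 − rr)^i of the original deposit: Bank 1 lends 435·0.8480 = 368.8800, Bank 2 lends 435·0.8480² ≈ 312.8102, and so on.
Summing a geometric series: total = 435·[0.8480·(1 − 0.8480^4) / (1 − 0.8480)] ≈ 1171.8964 million.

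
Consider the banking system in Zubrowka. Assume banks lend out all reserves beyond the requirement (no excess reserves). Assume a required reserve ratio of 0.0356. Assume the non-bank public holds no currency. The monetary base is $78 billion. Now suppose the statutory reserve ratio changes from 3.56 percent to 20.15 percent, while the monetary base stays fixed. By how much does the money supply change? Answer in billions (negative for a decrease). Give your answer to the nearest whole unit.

Initially m₁ = 1 / (0.0356) ≈ 28.0899, so M₁ = 28.0899 × 78 = 2191.0122 billion.
After the change m₂ = 1 / (0.2015) ≈ 4.9628, so M₂ = 4.9628 × 78 = 387.0984 billion.
ΔM = M₂ − M₁ = 387.0984 − 2191.0122 = -1803.9138 billion.

-1804 billion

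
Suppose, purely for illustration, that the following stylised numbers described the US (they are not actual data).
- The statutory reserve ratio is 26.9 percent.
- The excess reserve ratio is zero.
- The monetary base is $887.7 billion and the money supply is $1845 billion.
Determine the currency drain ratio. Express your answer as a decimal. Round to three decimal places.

0.409

Using m = M/MB = 1845/887.7 ≈ 2.078405. From m = (1 + c)/(c + rr + e), rearranging gives 1 + c = m·(c + rr + e), so c·(1 − m) = m·(rr + e) − 1.
Hence c = [m·(rr + e) − 1]/(1 − m) = [2.078405 × (0.269 + 0) − 1] / (1 − 2.078405) ≈ 0.408853.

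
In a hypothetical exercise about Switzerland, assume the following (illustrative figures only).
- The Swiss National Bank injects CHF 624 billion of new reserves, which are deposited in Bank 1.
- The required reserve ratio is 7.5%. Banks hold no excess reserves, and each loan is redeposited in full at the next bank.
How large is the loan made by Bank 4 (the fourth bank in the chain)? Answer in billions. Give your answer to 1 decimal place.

CHF 456.8 billion

Each bank lends a fraction (1 − rr) = 0.9250 of the deposit it receives, so Bank 4 receives 624·0.9250^3 and lends 624·0.9250^4 ≈ 456.8267 billion.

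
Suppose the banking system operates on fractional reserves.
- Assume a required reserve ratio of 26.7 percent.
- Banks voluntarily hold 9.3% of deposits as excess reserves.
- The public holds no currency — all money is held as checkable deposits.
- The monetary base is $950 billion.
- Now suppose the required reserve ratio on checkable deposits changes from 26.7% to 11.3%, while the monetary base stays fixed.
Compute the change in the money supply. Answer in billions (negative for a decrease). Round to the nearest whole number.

$1973 billion

Initially m₁ = 1 / (0.267 + 0.093) ≈ 2.7778, so M₁ = 2.7778 × 950 = 2638.91 billion.
After the change m₂ = 1 / (0.113 + 0.093) ≈ 4.8544, so M₂ = 4.8544 × 950 = 4611.68 billion.
ΔM = M₂ − M₁ = 4611.68 − 2638.91 = 1972.77 billion.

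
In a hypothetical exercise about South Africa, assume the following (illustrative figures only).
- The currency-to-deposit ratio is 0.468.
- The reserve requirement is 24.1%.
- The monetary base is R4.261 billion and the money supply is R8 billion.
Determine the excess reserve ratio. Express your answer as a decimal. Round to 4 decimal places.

Using m = M/MB = 8/4.261 ≈ 1.877494. Since m = (1 + c)/(c + rr + e), the denominator satisfies c + rr + e = (1 + c)/m = (1 + 0.468) / 1.877494 ≈ 0.781893.
With c = 0.468 and rr = 0.241, the excess reserve ratio is 0.781893 − 0.468 − 0.241 = 0.072893.

0.0729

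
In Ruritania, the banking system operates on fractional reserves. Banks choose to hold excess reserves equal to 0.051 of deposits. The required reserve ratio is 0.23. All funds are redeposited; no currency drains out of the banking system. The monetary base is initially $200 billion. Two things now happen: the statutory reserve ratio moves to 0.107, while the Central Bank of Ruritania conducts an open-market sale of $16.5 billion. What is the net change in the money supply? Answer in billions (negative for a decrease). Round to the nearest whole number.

$450 billion

Before: m₁ = 1 / (0.23 + 0.051) ≈ 3.5587, MB₁ = 200, so M₁ = 3.5587 × 200 = 711.74 billion.
After: m₂ = 1 / (0.107 + 0.051) ≈ 6.3291, MB₂ = 200 − 16.5 = 183.5, so M₂ = 6.3291 × 183.5 ≈ 1161.3899 billion.
ΔM = M₂ − M₁ = 1161.3899 − 711.74 = 449.6499 billion.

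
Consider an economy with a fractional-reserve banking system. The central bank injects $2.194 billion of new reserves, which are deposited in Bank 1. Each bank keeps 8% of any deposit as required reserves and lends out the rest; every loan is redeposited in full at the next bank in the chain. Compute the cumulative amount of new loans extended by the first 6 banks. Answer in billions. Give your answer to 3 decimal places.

Bank i lends (1 − rr)^i of the original deposit: Bank 1 lends 2.194·0.9200 ≈ 2.0185, Bank 2 lends 2.194·0.9200² ≈ 1.8570, and so on.
Summing a geometric series: total = 2.194·[0.9200·(1 − 0.9200^6) / (1 − 0.9200)] ≈ 9.9321 billion.

$9.932 billion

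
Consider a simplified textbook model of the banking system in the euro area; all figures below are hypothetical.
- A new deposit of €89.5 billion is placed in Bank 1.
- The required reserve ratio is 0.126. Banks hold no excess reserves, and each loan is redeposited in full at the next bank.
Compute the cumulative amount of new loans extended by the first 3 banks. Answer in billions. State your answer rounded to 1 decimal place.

Bank i lends (1 − rr)^i of the original deposit: Bank 1 lends 89.5·0.8740 = 78.2230, Bank 2 lends 89.5·0.8740² ≈ 68.3669, and so on.
Summing a geometric series: total = 89.5·[0.8740·(1 − 0.8740^3) / (1 − 0.8740)] ≈ 206.3426 billion.

€206.3 billion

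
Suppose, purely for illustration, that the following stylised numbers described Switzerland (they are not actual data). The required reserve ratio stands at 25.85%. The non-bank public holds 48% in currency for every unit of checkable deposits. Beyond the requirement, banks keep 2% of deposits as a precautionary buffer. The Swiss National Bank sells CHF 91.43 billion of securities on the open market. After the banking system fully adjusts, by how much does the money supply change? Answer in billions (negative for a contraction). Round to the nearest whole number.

The money multiplier is m = (1 + c) / (rr + e + c) = (1 + 0.48) / (0.2585 + 0.02 + 0.48) ≈ 1.9512.
The sale removes 91.43 billion of base, so ΔM = m × ΔMB = 1.9512 × (−91.43) ≈ -178.3982 billion.

-178 billion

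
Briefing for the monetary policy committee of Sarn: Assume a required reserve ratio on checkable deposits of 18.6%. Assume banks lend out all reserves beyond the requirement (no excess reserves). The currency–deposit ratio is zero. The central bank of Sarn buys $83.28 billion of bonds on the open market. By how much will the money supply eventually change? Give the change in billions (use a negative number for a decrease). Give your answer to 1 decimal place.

$447.7 billion

The simple money multiplier is m = 1/rr = 1/0.186 ≈ 5.3763.
An open-market purchase increases the monetary base by 83.28 billion, so ΔM = m × ΔMB = 5.3763 × 83.28 ≈ 447.7383 billion.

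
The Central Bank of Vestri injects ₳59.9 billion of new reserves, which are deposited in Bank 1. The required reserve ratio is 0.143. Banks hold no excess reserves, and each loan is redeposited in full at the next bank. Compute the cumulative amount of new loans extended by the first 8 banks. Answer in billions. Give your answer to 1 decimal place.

₳254.5 billion

Bank i lends (1 − rr)^i of the original deposit: Bank 1 lends 59.9·0.8570 = 51.3343, Bank 2 lends 59.9·0.8570² ≈ 43.9935, and so on.
Summing a geometric series: total = 59.9·[0.8570·(1 − 0.8570^8) / (1 − 0.8570)] ≈ 254.5288 billion.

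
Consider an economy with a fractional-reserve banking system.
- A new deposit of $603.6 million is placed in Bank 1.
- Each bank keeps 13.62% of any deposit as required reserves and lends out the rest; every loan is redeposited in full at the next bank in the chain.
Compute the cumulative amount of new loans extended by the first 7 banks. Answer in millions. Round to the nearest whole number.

$2454 million

Bank i lends (1 − rr)^i of the original deposit: Bank 1 lends 603.6·0.8638 ≈ 521.3897, Bank 2 lends 603.6·0.8638² ≈ 450.3764, and so on.
Summing a geometric series: total = 603.6·[0.8638·(1 − 0.8638^7) / (1 − 0.8638)] ≈ 2454.4629 million.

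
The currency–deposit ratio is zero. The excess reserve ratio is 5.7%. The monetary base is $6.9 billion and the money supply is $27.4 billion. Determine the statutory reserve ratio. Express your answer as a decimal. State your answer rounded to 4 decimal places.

Using m = M/MB = 27.4/6.9 ≈ 3.971014. Since m = (1 + c)/(c + rr + e), the denominator satisfies c + rr + e = (1 + c)/m = (1 + 0) / 3.971014 ≈ 0.251825.
With c = 0 and e = 0.057, the statutory reserve ratio is 0.251825 − 0 − 0.057 = 0.194825.

0.1948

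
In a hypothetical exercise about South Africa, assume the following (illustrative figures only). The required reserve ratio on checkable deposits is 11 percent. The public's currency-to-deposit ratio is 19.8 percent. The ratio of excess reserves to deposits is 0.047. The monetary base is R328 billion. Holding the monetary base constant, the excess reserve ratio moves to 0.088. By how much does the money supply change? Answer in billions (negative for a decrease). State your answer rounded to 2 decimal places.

-114.60 billion

Initially m₁ = (1 + 0.198) / (0.11 + 0.047 + 0.198) ≈ 3.374648, so M₁ = 3.374648 × 328 ≈ 1106.8845 billion.
After the change m₂ = (1 + 0.198) / (0.11 + 0.088 + 0.198) ≈ 3.025253, so M₂ = 3.025253 × 328 ≈ 992.283 billion.
ΔM = M₂ − M₁ = 992.283 − 1106.8845 = -114.6015 billion.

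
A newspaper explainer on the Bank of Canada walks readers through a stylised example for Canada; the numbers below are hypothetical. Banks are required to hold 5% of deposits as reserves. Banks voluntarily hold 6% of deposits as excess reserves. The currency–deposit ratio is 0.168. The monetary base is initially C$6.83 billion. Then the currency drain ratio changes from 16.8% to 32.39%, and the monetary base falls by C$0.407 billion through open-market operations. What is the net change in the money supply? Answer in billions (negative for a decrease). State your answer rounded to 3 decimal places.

Before: m₁ = (1 + 0.168) / (0.05 + 0.06 + 0.168) ≈ 4.20144, MB₁ = 6.83, so M₁ = 4.20144 × 6.83 ≈ 28.6958 billion.
After: m₂ = (1 + 0.3239) / (0.05 + 0.06 + 0.3239) ≈ 3.05116, MB₂ = 6.83 − 0.407 = 6.423, so M₂ = 3.05116 × 6.423 ≈ 19.5976 billion.
ΔM = M₂ − M₁ = 19.5976 − 28.6958 = -9.0982 billion.

-9.098 billion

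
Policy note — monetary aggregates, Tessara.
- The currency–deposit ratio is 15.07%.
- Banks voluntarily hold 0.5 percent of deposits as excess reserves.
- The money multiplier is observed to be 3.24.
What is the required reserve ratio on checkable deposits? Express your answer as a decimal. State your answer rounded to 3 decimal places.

0.199

Using m = 3.24. Since m = (1 + c)/(c + rr + e), the denominator satisfies c + rr + e = (1 + c)/m = (1 + 0.1507) / 3.24 ≈ 0.355154.
With c = 0.1507 and e = 0.005, the required reserve ratio on checkable deposits is 0.355154 − 0.1507 − 0.005 = 0.199454.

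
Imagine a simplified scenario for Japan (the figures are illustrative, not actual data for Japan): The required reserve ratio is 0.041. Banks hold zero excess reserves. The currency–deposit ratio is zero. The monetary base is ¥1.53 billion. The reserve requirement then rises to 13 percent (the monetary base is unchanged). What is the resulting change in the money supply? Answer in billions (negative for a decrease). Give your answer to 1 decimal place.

-25.5 billion

Initially m₁ = 1 / (0.041) ≈ 24.3902, so M₁ = 24.3902 × 1.53 ≈ 37.317 billion.
After the change m₂ = 1 / (0.13) ≈ 7.6923, so M₂ = 7.6923 × 1.53 ≈ 11.7692 billion.
ΔM = M₂ − M₁ = 11.7692 − 37.317 = -25.5478 billion.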